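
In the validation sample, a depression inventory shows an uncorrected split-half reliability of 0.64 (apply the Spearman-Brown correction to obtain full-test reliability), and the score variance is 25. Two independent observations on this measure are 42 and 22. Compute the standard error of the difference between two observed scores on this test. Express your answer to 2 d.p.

3.31

SD = √25 = 5.0000
Full-length reliability (Spearman-Brown) = 2(0.64)/(1+0.64) ≃ 0.7805
The standard error of measurement is 5.0000*√(1 − 0.7805) ≃ 5.0000*0.4685 ≃ 2.3426.
Standard error of the difference = 2.3426·√2 ≃ 3.3129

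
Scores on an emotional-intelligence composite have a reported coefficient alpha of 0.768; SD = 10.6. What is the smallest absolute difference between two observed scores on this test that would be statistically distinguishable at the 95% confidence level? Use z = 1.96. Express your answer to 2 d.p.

SEM = 10.600 × √(1 − 0.768) = 10.600 × √0.232 ≈ 10.600 × 0.482 ≈ 5.106
SE_diff = SEM × √2 ≈ 5.106 × 1.414 ≈ 7.220
Smallest detectable difference = 1.96×7.220 ≈ 14.152

14.15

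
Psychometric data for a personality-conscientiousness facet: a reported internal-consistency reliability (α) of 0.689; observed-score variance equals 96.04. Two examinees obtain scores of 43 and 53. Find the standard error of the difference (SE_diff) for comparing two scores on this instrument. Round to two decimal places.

σ = 96.04^(1/2) = 9.800
SEM = 9.800 × √(1 − 0.689) = 9.800 × √0.311 ≈ 9.800 × 0.558 ≈ 5.465
SE_diff = √2 × SEM ≈ 7.729

7.73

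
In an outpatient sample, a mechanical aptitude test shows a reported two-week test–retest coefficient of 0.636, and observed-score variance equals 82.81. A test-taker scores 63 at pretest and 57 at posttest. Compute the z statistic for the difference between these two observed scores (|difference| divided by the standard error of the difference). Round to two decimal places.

SD = √82.81 ≈ 9.1000
The standard error of measurement is 9.1000×√(1 − 0.6360) ≈ 9.1000×0.6033 ≈ 5.4902.
Standard error of the difference = 5.4902·√2 ≈ 7.7644
z = |63 − 57| / 7.7644 = 6 / 7.7644 ≈ 0.7728

0.77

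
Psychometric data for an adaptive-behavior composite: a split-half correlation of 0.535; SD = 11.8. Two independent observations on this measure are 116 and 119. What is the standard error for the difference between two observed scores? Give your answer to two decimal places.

r_full = 2·0.535 / (1 + 0.535) ≈ 0.69707
The standard error of measurement is 11.80000×√(1 − 0.69707) ≈ 11.80000×0.55039 ≈ 6.49463.
Standard error of the difference = 6.49463·√2 ≈ 9.18479

9.18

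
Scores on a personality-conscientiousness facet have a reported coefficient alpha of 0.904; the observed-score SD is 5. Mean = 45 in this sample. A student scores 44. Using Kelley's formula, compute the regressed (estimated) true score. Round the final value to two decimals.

T̂ = r·X + (1 − r)·M = 0.9040·44 + 0.0960·45 = 39.7760 + 4.3200 ≃ 44.0960

44.10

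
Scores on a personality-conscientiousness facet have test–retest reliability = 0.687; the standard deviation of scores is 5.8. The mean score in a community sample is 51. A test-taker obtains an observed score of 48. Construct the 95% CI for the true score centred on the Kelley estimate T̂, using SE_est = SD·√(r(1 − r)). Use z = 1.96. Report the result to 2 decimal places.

Estimated true score = 0.687·48 + (1 − 0.687)·51 ≈ 48.939
SE_est = SD · √(r(1 − r)) = 5.800 · √0.215 ≈ 5.800 · 0.464 ≈ 2.690
CI = 48.939 ± 1.96 · 2.690 → [43.667, 54.211]

[43.67, 54.21]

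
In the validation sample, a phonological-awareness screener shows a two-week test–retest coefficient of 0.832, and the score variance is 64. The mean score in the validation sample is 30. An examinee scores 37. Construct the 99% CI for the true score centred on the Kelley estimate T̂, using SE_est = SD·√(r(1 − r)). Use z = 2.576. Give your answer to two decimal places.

[28.12, 43.53]

SD = √64 ≈ 8.0000
Estimated true score = 0.8320·37 + (1 − 0.8320)·30 ≈ 35.8240
SE_est = SD · √(r(1 − r)) = 8.0000 · √0.1398 ≈ 8.0000 · 0.3739 ≈ 2.9909
CI = 35.8240 ± 2.576 · 2.9909 → [28.1194, 43.5286]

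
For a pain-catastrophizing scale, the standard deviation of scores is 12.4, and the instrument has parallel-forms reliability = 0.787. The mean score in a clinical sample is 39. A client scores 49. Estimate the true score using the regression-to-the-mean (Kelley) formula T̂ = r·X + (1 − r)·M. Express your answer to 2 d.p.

Estimated true score = 0.78700×49 + (1 − 0.78700)×39 ≈ 46.87000

46.87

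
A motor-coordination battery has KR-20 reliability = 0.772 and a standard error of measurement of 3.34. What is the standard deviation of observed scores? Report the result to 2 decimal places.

6.99

σ = SEM·(1 − r)^(−1/2) ≈ 3.34·2.0943 ≈ 6.9949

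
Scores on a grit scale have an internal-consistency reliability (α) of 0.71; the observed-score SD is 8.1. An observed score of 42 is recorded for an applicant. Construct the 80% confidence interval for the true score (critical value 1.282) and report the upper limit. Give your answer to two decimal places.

SEM = 8.100 · √(1 − 0.710) = 8.100 · √0.290 ≈ 8.100 · 0.539 ≈ 4.362
Half-width = 1.282·4.362 ≈ 5.592
Upper bound: 42 + 5.592 = 47.592

47.59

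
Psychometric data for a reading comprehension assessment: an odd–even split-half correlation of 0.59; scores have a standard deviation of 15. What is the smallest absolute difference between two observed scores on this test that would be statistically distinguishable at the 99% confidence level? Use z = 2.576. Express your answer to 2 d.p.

27.75

Full-length reliability (Spearman-Brown) = 2(0.59)/(1+0.59) ≈ 0.742
SEM = 15.000×√(1 − 0.742) ≈ 7.617
Standard error of the difference = 7.617·√2 ≈ 10.772
Smallest detectable difference = 2.576×10.772 ≈ 27.749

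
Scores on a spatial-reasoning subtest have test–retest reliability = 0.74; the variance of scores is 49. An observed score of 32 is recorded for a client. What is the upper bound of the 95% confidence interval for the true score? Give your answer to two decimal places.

39.00

σ = 49^(1/2) = 7.0000
The standard error of measurement is 7.0000×√(1 − 0.7400) ≃ 7.0000×0.5099 ≃ 3.5693.
Margin = 1.96 × 3.5693 ≃ 6.9959
Upper limit = 32 + 6.9959 ≃ 38.9959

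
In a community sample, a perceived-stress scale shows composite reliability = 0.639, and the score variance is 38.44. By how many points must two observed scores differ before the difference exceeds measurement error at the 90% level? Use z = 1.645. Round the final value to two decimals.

8.67

SD = √38.44 ≃ 6.2000
SEM = 6.2000·√(1 − 0.6390) ≃ 3.7252
Standard error of the difference = 3.7252·√2 ≃ 5.2682
Minimum reliable difference = 1.645 · SE_diff ≃ 1.645 · 5.2682 ≃ 8.6661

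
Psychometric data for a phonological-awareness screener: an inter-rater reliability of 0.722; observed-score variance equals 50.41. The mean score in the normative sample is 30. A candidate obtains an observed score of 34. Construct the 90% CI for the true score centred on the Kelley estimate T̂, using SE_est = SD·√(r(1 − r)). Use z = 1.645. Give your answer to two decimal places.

[27.66, 38.12]

σ = 50.41^(1/2) = 7.100
Estimated true score = 0.722*34 + (1 − 0.722)*30 ≃ 32.888
SE_est = SD * √(r(1 − r)) = 7.100 * √0.201 ≃ 7.100 * 0.448 ≃ 3.181
90% CI: 32.888 ± 5.233 ≃ (27.655, 38.121)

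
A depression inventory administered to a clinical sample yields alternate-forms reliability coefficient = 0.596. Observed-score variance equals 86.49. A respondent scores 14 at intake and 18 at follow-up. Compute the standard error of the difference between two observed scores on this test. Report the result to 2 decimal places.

SD = √86.49 = 9.3000
The standard error of measurement is 9.3000*√(1 − 0.5960) ≃ 9.3000*0.6356 ≃ 5.9112.
Standard error of the difference = 5.9112·√2 ≃ 8.3597

8.36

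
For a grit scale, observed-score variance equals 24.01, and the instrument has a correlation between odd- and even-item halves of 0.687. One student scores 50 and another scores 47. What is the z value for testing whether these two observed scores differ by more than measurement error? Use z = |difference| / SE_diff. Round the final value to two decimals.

1.01

σ = 24.01^(1/2) = 4.900
Spearman-Brown: r = 2(0.687) / (1 + 0.687) = 1.374 / 1.687 ≈ 0.814
The standard error of measurement is 4.900×√(1 − 0.814) ≈ 4.900×0.431 ≈ 2.111.
SE_diff = √2 × SEM ≈ 2.985
z = |50 − 47| / 2.985 = 3 / 2.985 ≈ 1.005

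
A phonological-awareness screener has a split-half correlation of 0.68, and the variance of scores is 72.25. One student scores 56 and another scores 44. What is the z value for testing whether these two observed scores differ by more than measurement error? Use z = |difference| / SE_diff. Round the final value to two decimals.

2.29

SD = √72.25 = 8.5000
Spearman-Brown: r = 2(0.68) / (1 + 0.68) = 1.3600 / 1.6800 ≃ 0.8095
The standard error of measurement is 8.5000·√(1 − 0.8095) ≃ 8.5000·0.4364 ≃ 3.7097.
SE_diff = SEM · √2 ≃ 3.7097 · 1.4142 ≃ 5.2463
z = |56 − 44| / 5.2463 = 12 / 5.2463 ≃ 2.2873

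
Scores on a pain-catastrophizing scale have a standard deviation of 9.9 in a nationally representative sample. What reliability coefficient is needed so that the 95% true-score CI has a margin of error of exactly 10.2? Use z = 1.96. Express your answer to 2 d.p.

0.72

Required SEM = 10.2 / 1.96 ≃ 5.2041
r = 1 − (5.2041/9.9)² ≃ 1 − 0.2763 ≃ 0.7237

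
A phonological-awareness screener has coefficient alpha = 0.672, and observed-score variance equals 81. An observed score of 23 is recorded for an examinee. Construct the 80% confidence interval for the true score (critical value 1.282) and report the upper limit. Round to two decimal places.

SD = √81 ≈ 9.0000
SEM = 9.0000 × √(1 − 0.6720) = 9.0000 × √0.3280 ≈ 9.0000 × 0.5727 ≈ 5.1544
Half-width = 1.282×5.1544 ≈ 6.6080
Upper bound: 23 + 6.6080 = 29.6080

29.61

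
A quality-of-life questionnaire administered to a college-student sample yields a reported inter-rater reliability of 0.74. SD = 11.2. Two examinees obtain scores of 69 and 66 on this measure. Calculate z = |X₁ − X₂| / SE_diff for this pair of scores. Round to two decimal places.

The standard error of measurement is 11.20000·√(1 − 0.74000) ≈ 11.20000·0.50990 ≈ 5.71090.
SE_diff = √2 · SEM ≈ 8.07643
z = |69 − 66| / 8.07643 = 3 / 8.07643 ≈ 0.37145

0.37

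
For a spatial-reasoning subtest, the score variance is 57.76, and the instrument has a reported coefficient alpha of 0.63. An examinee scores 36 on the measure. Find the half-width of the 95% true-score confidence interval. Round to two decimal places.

9.06

SD = √57.76 ≈ 7.600
SEM = 7.600×√(1 − 0.630) ≈ 4.623
Margin = 1.96 × 4.623 ≈ 9.061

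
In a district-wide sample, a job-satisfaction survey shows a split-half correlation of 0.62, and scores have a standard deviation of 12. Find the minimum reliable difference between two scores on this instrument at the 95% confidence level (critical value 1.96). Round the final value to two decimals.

16.11

r_full = 2·0.62 / (1 + 0.62) ≈ 0.7654
SEM = 12.0000 * √(1 − 0.7654) = 12.0000 * √0.2346 ≈ 12.0000 * 0.4843 ≈ 5.8119
Standard error of the difference = 5.8119·√2 ≈ 8.2192
Smallest detectable difference = 1.96*8.2192 ≈ 16.1097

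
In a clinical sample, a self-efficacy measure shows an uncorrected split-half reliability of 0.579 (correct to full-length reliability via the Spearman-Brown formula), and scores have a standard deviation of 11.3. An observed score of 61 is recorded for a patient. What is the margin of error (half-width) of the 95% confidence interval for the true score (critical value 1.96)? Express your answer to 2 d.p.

Spearman-Brown: r = 2(0.579) / (1 + 0.579) = 1.158 / 1.579 ≃ 0.733
SEM = 11.300 · √(1 − 0.733) = 11.300 · √0.267 ≃ 11.300 · 0.516 ≃ 5.835
Margin = 1.96 · 5.835 ≃ 11.436

11.44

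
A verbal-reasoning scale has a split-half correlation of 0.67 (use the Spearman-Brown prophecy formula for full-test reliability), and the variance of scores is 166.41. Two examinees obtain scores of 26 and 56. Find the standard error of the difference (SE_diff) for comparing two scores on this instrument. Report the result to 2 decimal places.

σ = 166.41^(1/2) = 12.9000
Spearman-Brown: r = 2(0.67) / (1 + 0.67) = 1.3400 / 1.6700 ≈ 0.8024
The standard error of measurement is 12.9000×√(1 − 0.8024) ≈ 12.9000×0.4445 ≈ 5.7344.
SE_diff = SEM × √2 ≈ 5.7344 × 1.4142 ≈ 8.1097

8.11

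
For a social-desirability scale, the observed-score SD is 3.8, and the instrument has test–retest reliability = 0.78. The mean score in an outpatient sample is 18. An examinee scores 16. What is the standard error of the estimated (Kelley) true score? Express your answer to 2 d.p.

1.57

SE_est = 3.8000·√(0.7800·0.2200) ≈ 1.5741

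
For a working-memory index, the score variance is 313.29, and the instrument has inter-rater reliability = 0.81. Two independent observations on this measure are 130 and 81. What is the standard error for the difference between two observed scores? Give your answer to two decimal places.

SD = √313.29 ≈ 17.7000
SEM = 17.7000 * √(1 − 0.8100) = 17.7000 * √0.1900 ≈ 17.7000 * 0.4359 ≈ 7.7153
Standard error of the difference = 7.7153·√2 ≈ 10.9110

10.91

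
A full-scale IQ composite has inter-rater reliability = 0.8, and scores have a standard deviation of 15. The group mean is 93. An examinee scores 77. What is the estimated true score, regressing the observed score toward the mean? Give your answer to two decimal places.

80.20

T̂ = 0.80000(77) + 0.20000(93) ≈ 80.20000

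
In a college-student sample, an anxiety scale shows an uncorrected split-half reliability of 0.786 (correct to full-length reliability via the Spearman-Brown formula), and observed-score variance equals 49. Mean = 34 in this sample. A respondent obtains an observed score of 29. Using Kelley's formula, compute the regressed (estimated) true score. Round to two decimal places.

Full-length reliability (Spearman-Brown) = 2(0.786)/(1+0.786) ≈ 0.8802
T̂ = r·X + (1 − r)·M = 0.8802*29 + 0.1198*34 ≈ 25.5252 + 4.0739 ≈ 29.5991

29.60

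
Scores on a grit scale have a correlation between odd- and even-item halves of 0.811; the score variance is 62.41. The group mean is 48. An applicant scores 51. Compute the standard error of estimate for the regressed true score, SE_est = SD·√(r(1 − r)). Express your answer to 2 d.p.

2.42

σ = 62.41^(1/2) = 7.900
Full-length reliability (Spearman-Brown) = 2(0.811)/(1+0.811) ≃ 0.896
SE_est = 7.900×√(0.896×0.104) ≃ 2.415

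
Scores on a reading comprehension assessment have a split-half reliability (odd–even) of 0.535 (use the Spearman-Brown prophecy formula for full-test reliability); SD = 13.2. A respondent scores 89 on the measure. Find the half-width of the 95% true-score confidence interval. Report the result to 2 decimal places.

Full-length reliability (Spearman-Brown) = 2(0.535)/(1+0.535) ≈ 0.69707
The standard error of measurement is 13.20000·√(1 − 0.69707) ≈ 13.20000·0.55039 ≈ 7.26518.
Half-width = 1.96·7.26518 ≈ 14.23975

14.24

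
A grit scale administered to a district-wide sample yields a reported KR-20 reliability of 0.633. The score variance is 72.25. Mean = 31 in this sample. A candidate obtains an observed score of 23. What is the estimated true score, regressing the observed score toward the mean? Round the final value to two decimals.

T̂ = 0.633(23) + 0.367(31) ≈ 25.936

25.94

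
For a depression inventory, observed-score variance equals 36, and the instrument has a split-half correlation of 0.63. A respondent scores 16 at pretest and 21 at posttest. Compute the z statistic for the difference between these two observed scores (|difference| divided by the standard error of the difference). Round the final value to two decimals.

1.24

SD = √36 ≈ 6.000
Full-length reliability (Spearman-Brown) = 2(0.63)/(1+0.63) ≈ 0.773
The standard error of measurement is 6.000*√(1 − 0.773) ≈ 6.000*0.476 ≈ 2.859.
SE_diff = √2 * SEM ≈ 4.043
z = 5 / 4.043 ≈ 1.237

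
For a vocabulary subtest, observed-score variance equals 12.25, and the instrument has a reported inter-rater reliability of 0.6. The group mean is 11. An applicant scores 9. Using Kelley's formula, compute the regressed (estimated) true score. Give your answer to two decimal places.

9.80

T̂ = 0.6000(9) + 0.4000(11) ≈ 9.8000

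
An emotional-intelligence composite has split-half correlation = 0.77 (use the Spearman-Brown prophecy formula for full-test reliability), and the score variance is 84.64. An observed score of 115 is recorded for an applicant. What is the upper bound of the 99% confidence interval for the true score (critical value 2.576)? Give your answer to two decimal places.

SD = √84.64 ≃ 9.200
Spearman-Brown: r = 2(0.77) / (1 + 0.77) = 1.540 / 1.770 ≃ 0.870
SEM = 9.200 × √(1 − 0.870) = 9.200 × √0.130 ≃ 9.200 × 0.360 ≃ 3.316
Half-width = 2.576×3.316 ≃ 8.543
Upper limit = 115 + 8.543 ≃ 123.543

123.54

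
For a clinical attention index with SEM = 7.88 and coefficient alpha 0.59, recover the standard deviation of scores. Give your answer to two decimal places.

SD = 7.88 / √(1 − 0.59) ≈ 12.306

12.31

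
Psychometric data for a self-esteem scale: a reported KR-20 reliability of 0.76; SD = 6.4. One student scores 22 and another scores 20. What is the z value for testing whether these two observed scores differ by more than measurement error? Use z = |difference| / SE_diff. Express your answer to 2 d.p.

0.45

SEM = 6.40000 * √(1 − 0.76000) = 6.40000 * √0.24000 ≈ 6.40000 * 0.48990 ≈ 3.13535
SE_diff = √2 * SEM ≈ 4.43405
z = 2 / 4.43405 ≈ 0.45105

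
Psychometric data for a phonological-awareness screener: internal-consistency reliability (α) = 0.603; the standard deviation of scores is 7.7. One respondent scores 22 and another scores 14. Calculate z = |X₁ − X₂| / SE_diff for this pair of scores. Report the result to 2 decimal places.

1.17

SEM = 7.7000·√(1 − 0.6030) ≈ 4.8516
SE_diff = SEM · √2 ≈ 4.8516 · 1.4142 ≈ 6.8612
z = |22 − 14| / 6.8612 = 8 / 6.8612 ≈ 1.1660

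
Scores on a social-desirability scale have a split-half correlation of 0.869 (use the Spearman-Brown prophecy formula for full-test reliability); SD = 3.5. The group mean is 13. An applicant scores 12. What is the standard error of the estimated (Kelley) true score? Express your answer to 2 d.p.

0.89

Full-length reliability (Spearman-Brown) = 2(0.869)/(1+0.869) ≈ 0.930
SE_est = 3.500·√(0.930·0.070) ≈ 0.894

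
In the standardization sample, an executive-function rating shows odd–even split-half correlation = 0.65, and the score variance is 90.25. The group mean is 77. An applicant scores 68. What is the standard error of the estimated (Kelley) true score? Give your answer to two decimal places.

3.88

SD = √90.25 ≃ 9.500
Full-length reliability (Spearman-Brown) = 2(0.65)/(1+0.65) ≃ 0.788
SE_est = SD * √(r(1 − r)) = 9.500 * √0.167 ≃ 9.500 * 0.409 ≃ 3.884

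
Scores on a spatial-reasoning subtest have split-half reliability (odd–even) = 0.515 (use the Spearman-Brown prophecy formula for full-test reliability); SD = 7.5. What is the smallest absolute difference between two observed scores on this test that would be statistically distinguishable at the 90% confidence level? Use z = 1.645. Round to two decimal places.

9.87

Spearman-Brown: r = 2(0.515) / (1 + 0.515) = 1.0300 / 1.5150 ≈ 0.6799
The standard error of measurement is 7.5000×√(1 − 0.6799) ≈ 7.5000×0.5658 ≈ 4.2435.
SE_diff = SEM × √2 ≈ 4.2435 × 1.4142 ≈ 6.0012
Minimum reliable difference = 1.645 × SE_diff ≈ 1.645 × 6.0012 ≈ 9.8720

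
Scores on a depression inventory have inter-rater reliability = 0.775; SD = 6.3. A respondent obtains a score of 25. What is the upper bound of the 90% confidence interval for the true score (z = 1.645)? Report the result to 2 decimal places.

29.92

SEM = 6.3000·√(1 − 0.7750) ≈ 2.9884
Margin = 1.645 · 2.9884 ≈ 4.9158
Upper limit = 25 + 4.9158 ≈ 29.9158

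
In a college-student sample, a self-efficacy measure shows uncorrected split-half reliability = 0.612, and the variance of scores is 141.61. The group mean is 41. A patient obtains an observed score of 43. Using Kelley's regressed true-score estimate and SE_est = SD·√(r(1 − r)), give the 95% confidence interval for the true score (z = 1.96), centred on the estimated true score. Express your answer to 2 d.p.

σ = 141.61^(1/2) = 11.9000
r_full = 2·0.612 / (1 + 0.612) ≈ 0.7593
T̂ = r·X + (1 − r)·M = 0.7593·43 + 0.2407·41 ≈ 32.6501 + 9.8685 ≈ 42.5186
SE_est = SD · √(r(1 − r)) = 11.9000 · √0.1828 ≈ 11.9000 · 0.4275 ≈ 5.0873
CI = 42.5186 ± 1.96 · 5.0873 → [32.5475, 52.4897]

[32.55, 52.49]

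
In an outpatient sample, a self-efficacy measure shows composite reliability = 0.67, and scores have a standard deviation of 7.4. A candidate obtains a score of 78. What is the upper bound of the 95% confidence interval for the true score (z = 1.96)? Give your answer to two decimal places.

86.33

The standard error of measurement is 7.4000·√(1 − 0.6700) ≈ 7.4000·0.5745 ≈ 4.2510.
Margin = 1.96 · 4.2510 ≈ 8.3319
Upper limit = 78 + 8.3319 ≈ 86.3319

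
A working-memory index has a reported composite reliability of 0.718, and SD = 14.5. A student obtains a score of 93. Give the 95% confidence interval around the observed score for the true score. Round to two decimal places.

SEM = 14.5000 · √(1 − 0.7180) = 14.5000 · √0.2820 ≃ 14.5000 · 0.5310 ≃ 7.7000
1.96 · SEM ≃ 15.0921
95% CI: 93 ± 15.0921 = [77.9079, 108.0921]

[77.91, 108.09]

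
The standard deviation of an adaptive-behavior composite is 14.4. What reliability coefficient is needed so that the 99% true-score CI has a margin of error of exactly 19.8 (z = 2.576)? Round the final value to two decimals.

0.72

SEM needed = half-width / z = 19.8/2.576 ≃ 7.686
Required reliability = 1 − (SEM/SD)² = 1 − 0.285 ≃ 0.715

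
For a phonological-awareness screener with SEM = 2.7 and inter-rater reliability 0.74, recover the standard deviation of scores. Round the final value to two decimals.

5.30

SD = SEM / √(1 − r) = 2.7 / √0.260 ≈ 2.7 / 0.510 ≈ 5.295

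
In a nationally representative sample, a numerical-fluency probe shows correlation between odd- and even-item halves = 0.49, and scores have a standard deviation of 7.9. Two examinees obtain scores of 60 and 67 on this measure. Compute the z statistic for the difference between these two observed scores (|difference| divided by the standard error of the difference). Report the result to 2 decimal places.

Spearman-Brown: r = 2(0.49) / (1 + 0.49) = 0.980 / 1.490 ≈ 0.658
SEM = 7.900·√(1 − 0.658) ≈ 4.622
Standard error of the difference = 4.622·√2 ≈ 6.536
z = |60 − 67| / 6.536 = 7 / 6.536 ≈ 1.071

1.07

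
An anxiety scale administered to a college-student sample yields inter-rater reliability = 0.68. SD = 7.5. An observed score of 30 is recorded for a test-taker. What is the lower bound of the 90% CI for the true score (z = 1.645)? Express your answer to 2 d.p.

23.02

SEM = 7.5000 × √(1 − 0.6800) = 7.5000 × √0.3200 ≈ 7.5000 × 0.5657 ≈ 4.2426
Margin = 1.645 × 4.2426 ≈ 6.9791
Lower limit = 30 − 6.9791 ≈ 23.0209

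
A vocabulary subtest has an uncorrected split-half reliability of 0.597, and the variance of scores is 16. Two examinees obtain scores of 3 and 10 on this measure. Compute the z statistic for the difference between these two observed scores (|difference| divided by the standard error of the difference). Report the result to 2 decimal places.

SD = √16 = 4.000
Spearman-Brown: r = 2(0.597) / (1 + 0.597) = 1.194 / 1.597 ≈ 0.748
The standard error of measurement is 4.000·√(1 − 0.748) ≈ 4.000·0.502 ≈ 2.009.
SE_diff = √2 · SEM ≈ 2.842
z = 7 / 2.842 ≈ 2.463

2.46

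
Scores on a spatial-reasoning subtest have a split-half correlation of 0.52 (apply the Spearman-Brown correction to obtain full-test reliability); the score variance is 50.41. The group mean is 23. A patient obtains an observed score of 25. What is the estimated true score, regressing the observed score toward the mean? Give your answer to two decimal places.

Full-length reliability (Spearman-Brown) = 2(0.52)/(1+0.52) ≈ 0.684
Estimated true score = 0.684*25 + (1 − 0.684)*23 ≈ 24.368

24.37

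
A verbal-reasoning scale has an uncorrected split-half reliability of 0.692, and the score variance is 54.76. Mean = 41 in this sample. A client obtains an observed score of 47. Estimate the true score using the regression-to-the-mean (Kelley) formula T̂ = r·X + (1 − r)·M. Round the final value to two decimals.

45.91

Full-length reliability (Spearman-Brown) = 2(0.692)/(1+0.692) ≈ 0.8180
T̂ = 0.8180(47) + 0.1820(41) ≈ 45.9078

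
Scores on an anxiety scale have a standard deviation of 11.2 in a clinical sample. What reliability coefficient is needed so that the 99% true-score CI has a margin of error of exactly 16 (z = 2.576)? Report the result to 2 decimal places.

0.69

Required SEM = 16 / 2.576 ≈ 6.2112
Required reliability = 1 − (SEM/SD)² = 1 − 0.3075 ≈ 0.6925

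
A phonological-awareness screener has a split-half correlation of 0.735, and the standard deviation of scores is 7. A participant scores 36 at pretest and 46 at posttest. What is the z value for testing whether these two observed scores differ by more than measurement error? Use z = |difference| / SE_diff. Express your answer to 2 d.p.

r_full = 2·0.735 / (1 + 0.735) ≈ 0.8473
The standard error of measurement is 7.0000×√(1 − 0.8473) ≈ 7.0000×0.3908 ≈ 2.7357.
SE_diff = SEM × √2 ≈ 2.7357 × 1.4142 ≈ 3.8689
z = 10 / 3.8689 ≈ 2.5847

2.58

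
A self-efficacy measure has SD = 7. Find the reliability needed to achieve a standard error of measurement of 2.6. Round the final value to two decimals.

r = 1 − (2.6000/7)² ≈ 1 − 0.1380 ≈ 0.8620

0.86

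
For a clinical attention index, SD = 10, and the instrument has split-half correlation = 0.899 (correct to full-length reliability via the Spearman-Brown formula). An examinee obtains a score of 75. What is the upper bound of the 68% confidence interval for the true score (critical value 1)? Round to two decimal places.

Spearman-Brown: r = 2(0.899) / (1 + 0.899) = 1.798 / 1.899 ≈ 0.947
SEM = 10.000 * √(1 − 0.947) = 10.000 * √0.053 ≈ 10.000 * 0.231 ≈ 2.306
1 * SEM ≈ 2.306
Upper limit = 75 + 2.306 ≈ 77.306

77.31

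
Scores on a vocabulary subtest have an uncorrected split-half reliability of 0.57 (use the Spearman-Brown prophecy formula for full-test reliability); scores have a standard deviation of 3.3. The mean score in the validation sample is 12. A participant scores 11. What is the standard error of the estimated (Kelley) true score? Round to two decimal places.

Spearman-Brown: r = 2(0.57) / (1 + 0.57) = 1.140 / 1.570 ≈ 0.726
SE_est = 3.300×√(0.726×0.274) ≈ 1.472

1.47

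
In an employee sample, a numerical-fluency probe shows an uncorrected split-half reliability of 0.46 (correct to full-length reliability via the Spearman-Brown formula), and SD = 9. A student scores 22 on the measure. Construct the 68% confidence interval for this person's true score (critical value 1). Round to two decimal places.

Spearman-Brown: r = 2(0.46) / (1 + 0.46) = 0.9200 / 1.4600 ≈ 0.6301
SEM = 9.0000 · √(1 − 0.6301) = 9.0000 · √0.3699 ≈ 9.0000 · 0.6082 ≈ 5.4735
Half-width = 1·5.4735 ≈ 5.4735
68% CI: 22 ± 5.4735 = [16.5265, 27.4735]

[16.53, 27.47]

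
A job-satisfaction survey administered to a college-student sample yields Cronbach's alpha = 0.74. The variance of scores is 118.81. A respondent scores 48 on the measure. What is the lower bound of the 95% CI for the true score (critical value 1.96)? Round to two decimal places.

37.11

σ = 118.81^(1/2) = 10.9000
SEM = 10.9000×√(1 − 0.7400) ≃ 5.5579
Half-width = 1.96×5.5579 ≃ 10.8935
Lower bound: 48 − 10.8935 = 37.1065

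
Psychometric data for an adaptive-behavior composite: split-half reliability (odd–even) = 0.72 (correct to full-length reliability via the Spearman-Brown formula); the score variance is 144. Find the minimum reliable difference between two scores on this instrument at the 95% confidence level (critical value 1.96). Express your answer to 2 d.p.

SD = √144 ≈ 12.00000
Spearman-Brown: r = 2(0.72) / (1 + 0.72) = 1.44000 / 1.72000 ≈ 0.83721
SEM = 12.00000 × √(1 − 0.83721) = 12.00000 × √0.16279 ≈ 12.00000 × 0.40347 ≈ 4.84168
SE_diff = SEM × √2 ≈ 4.84168 × 1.41421 ≈ 6.84717
Smallest detectable difference = 1.96×6.84717 ≈ 13.42045

13.42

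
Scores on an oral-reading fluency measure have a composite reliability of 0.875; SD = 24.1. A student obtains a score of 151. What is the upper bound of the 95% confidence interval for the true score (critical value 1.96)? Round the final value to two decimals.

SEM = 24.1000 × √(1 − 0.8750) = 24.1000 × √0.1250 ≈ 24.1000 × 0.3536 ≈ 8.5206
Half-width = 1.96×8.5206 ≈ 16.7004
Upper bound: 151 + 16.7004 = 167.7004

167.70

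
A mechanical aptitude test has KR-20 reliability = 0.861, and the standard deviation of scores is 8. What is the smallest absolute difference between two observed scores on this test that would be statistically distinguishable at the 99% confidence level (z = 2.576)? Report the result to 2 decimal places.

10.87

The standard error of measurement is 8.000*√(1 − 0.861) ≈ 8.000*0.373 ≈ 2.983.
Standard error of the difference = 2.983·√2 ≈ 4.218
Smallest detectable difference = 2.576*4.218 ≈ 10.866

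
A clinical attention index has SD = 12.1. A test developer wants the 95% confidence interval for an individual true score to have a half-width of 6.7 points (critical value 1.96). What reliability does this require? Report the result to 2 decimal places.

0.92

Required SEM = 6.7 / 1.96 ≈ 3.4184
r = 1 − (SEM / SD)² = 1 − (3.4184 / 12.1)² ≈ 1 − 0.0798 ≈ 0.9202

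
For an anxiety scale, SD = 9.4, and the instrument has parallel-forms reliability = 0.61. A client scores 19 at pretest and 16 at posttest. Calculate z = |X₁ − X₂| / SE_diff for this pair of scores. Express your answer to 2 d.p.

0.36

SEM = 9.400*√(1 − 0.610) ≈ 5.870
Standard error of the difference = 5.870·√2 ≈ 8.302
z = |19 − 16| / 8.302 = 3 / 8.302 ≈ 0.361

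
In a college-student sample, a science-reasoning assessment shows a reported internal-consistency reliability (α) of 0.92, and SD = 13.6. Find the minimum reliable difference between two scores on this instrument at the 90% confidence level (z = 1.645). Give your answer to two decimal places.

8.95

The standard error of measurement is 13.600*√(1 − 0.920) ≈ 13.600*0.283 ≈ 3.847.
SE_diff = √2 * SEM ≈ 5.440
Smallest detectable difference = 1.645*5.440 ≈ 8.949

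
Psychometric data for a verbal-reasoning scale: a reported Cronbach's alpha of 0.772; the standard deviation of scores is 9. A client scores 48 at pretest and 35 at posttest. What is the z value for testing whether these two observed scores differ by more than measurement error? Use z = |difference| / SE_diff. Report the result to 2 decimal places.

2.14

The standard error of measurement is 9.000*√(1 − 0.772) ≈ 9.000*0.477 ≈ 4.297.
Standard error of the difference = 4.297·√2 ≈ 6.077
z = 13 / 6.077 ≈ 2.139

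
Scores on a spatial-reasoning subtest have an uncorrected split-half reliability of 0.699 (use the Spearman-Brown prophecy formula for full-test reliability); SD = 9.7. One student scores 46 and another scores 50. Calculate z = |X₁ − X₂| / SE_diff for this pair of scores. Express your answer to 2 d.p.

Spearman-Brown: r = 2(0.699) / (1 + 0.699) = 1.398 / 1.699 ≃ 0.823
SEM = 9.700·√(1 − 0.823) ≃ 4.083
SE_diff = √2 · SEM ≃ 5.774
z = |46 − 50| / 5.774 = 4 / 5.774 ≃ 0.693

0.69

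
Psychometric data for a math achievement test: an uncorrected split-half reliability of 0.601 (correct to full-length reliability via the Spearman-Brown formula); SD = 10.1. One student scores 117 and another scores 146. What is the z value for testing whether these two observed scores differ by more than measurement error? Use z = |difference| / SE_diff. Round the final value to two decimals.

Spearman-Brown: r = 2(0.601) / (1 + 0.601) = 1.2020 / 1.6010 ≃ 0.7508
SEM = 10.1000 * √(1 − 0.7508) = 10.1000 * √0.2492 ≃ 10.1000 * 0.4992 ≃ 5.0421
Standard error of the difference = 5.0421·√2 ≃ 7.1306
z = 29 / 7.1306 ≃ 4.0670

4.07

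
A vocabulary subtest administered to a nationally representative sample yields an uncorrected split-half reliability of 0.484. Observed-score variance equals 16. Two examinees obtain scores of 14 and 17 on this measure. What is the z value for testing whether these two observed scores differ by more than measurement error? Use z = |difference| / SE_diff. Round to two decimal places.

SD = √16 = 4.000
Full-length reliability (Spearman-Brown) = 2(0.484)/(1+0.484) ≈ 0.652
SEM = 4.000×√(1 − 0.652) ≈ 2.359
SE_diff = SEM × √2 ≈ 2.359 × 1.414 ≈ 3.336
z = 3 / 3.336 ≈ 0.899

0.90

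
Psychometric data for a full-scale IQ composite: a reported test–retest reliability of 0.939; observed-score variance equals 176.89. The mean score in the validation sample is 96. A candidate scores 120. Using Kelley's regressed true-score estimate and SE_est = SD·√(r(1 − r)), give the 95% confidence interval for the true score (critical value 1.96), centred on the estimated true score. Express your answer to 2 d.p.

[112.30, 124.77]

SD = √176.89 = 13.3000
Estimated true score = 0.9390·120 + (1 − 0.9390)·96 ≈ 118.5360
SE_est = 13.3000·√[r(1 − r)] ≈ 3.1831
95% CI: 118.5360 ± 6.2389 ≈ (112.2971, 124.7749)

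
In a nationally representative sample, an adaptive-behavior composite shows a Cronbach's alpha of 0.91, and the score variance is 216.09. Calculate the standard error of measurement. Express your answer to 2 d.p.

σ = 216.09^(1/2) = 14.700
The standard error of measurement is 14.700·√(1 − 0.910) ≈ 14.700·0.300 ≈ 4.410.

4.41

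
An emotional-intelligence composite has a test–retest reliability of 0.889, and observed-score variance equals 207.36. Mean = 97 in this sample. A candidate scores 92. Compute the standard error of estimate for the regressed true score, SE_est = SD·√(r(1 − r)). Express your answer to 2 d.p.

SD = √207.36 ≈ 14.4000
SE_est = SD · √(r(1 − r)) = 14.4000 · √0.0987 ≈ 14.4000 · 0.3141 ≈ 4.5235

4.52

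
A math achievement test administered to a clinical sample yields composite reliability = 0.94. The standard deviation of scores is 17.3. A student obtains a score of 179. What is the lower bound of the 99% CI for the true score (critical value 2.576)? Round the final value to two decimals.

168.08

SEM = 17.300·√(1 − 0.940) ≈ 4.238
2.576 · SEM ≈ 10.916
Lower limit = 179 − 10.916 ≈ 168.084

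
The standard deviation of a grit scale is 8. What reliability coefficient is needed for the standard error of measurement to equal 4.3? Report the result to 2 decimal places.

r = 1 − (SEM / SD)² = 1 − (4.300 / 8)² ≃ 1 − 0.289 ≃ 0.711

0.71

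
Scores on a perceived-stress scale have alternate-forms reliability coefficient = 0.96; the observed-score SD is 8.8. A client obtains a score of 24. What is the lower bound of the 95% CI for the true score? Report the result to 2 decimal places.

20.55

SEM = 8.8000 * √(1 − 0.9600) = 8.8000 * √0.0400 ≈ 8.8000 * 0.2000 ≈ 1.7600
Half-width = 1.96*1.7600 ≈ 3.4496
Lower bound: 24 − 3.4496 = 20.5504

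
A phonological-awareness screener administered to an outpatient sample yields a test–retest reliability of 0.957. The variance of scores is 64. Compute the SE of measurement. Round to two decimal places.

1.66

SD = √64 ≈ 8.0000
SEM = 8.0000 · √(1 − 0.9570) = 8.0000 · √0.0430 ≈ 8.0000 · 0.2074 ≈ 1.6589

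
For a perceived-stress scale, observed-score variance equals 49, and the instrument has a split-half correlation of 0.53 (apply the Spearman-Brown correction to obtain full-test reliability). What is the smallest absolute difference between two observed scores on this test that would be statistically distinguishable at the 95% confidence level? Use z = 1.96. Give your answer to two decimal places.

10.75

SD = √49 ≈ 7.00000
Spearman-Brown: r = 2(0.53) / (1 + 0.53) = 1.06000 / 1.53000 ≈ 0.69281
SEM = 7.00000·√(1 − 0.69281) ≈ 3.87973
SE_diff = √2 · SEM ≈ 5.48676
Smallest detectable difference = 1.96·5.48676 ≈ 10.75406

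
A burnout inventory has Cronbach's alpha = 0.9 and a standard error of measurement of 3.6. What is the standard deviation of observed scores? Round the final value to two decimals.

11.38

σ = SEM·(1 − r)^(−1/2) ≈ 3.6*3.1623 ≈ 11.3842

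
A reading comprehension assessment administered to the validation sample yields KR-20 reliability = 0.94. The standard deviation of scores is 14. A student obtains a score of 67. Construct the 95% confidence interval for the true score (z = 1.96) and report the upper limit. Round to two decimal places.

SEM = 14.000×√(1 − 0.940) ≈ 3.429
1.96 × SEM ≈ 6.721
Upper limit = 67 + 6.721 ≈ 73.721

73.72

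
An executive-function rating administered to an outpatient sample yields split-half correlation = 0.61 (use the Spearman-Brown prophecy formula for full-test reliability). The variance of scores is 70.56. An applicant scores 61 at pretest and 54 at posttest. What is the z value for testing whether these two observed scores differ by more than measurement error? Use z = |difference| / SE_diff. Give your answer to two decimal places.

SD = √70.56 ≈ 8.400
Full-length reliability (Spearman-Brown) = 2(0.61)/(1+0.61) ≈ 0.758
SEM = 8.400*√(1 − 0.758) ≈ 4.134
Standard error of the difference = 4.134·√2 ≈ 5.847
z = |61 − 54| / 5.847 = 7 / 5.847 ≈ 1.197

1.20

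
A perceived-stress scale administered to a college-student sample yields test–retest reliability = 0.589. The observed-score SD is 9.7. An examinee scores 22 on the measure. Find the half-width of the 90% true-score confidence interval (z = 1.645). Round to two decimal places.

10.23

SEM = 9.7000 * √(1 − 0.5890) = 9.7000 * √0.4110 ≃ 9.7000 * 0.6411 ≃ 6.2186
Margin = 1.645 * 6.2186 ≃ 10.2296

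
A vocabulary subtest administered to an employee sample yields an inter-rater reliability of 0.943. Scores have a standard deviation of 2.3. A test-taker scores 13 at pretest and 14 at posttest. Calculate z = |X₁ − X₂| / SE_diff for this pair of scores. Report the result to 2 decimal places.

1.29

SEM = 2.30000*√(1 − 0.94300) ≈ 0.54912
SE_diff = √2 * SEM ≈ 0.77657
z = 1 / 0.77657 ≈ 1.28771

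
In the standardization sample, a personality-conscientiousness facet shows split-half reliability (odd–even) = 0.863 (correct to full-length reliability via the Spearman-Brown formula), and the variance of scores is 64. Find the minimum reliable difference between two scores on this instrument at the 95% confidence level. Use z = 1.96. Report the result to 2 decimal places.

6.01

SD = √64 = 8.000
Spearman-Brown: r = 2(0.863) / (1 + 0.863) = 1.726 / 1.863 ≈ 0.926
The standard error of measurement is 8.000×√(1 − 0.926) ≈ 8.000×0.271 ≈ 2.169.
SE_diff = √2 × SEM ≈ 3.068
Minimum reliable difference = 1.96 × SE_diff ≈ 1.96 × 3.068 ≈ 6.013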